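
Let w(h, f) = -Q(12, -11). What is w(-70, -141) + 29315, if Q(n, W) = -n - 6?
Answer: 29333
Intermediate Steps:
Q(n, W) = -6 - n
w(h, f) = 18 (w(h, f) = -(-6 - 1*12) = -(-6 - 12) = -1*(-18) = 18)
w(-70, -141) + 29315 = 18 + 29315 = 29333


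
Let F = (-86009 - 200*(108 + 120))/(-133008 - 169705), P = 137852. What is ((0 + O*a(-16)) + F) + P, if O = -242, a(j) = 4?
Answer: 41436697901/302713 ≈ 1.3688e+5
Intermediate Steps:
F = 131609/302713 (F = (-86009 - 200*228)/(-302713) = (-86009 - 45600)*(-1/302713) = -131609*(-1/302713) = 131609/302713 ≈ 0.43476)
((0 + O*a(-16)) + F) + P = ((0 - 242*4) + 131609/302713) + 137852 = ((0 - 968) + 131609/302713) + 137852 = (-968 + 131609/302713) + 137852 = -292894575/302713 + 137852 = 41436697901/302713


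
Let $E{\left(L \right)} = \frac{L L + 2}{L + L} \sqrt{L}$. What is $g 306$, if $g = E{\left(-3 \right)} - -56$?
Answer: $17136 - 561 i \sqrt{3} \approx 17136.0 - 971.68 i$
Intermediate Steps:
$E{\left(L \right)} = \frac{2 + L^{2}}{2 \sqrt{L}}$ ($E{\left(L \right)} = \frac{L^{2} + 2}{2 L} \sqrt{L} = \left(2 + L^{2}\right) \frac{1}{2 L} \sqrt{L} = \frac{2 + L^{2}}{2 L} \sqrt{L} = \frac{2 + L^{2}}{2 \sqrt{L}}$)
$g = 56 - \frac{11 i \sqrt{3}}{6}$ ($g = \frac{2 + \left(-3\right)^{2}}{2 i \sqrt{3}} - -56 = \frac{- \frac{i \sqrt{3}}{3} \left(2 + 9\right)}{2} + 56 = \frac{1}{2} \left(- \frac{i \sqrt{3}}{3}\right) 11 + 56 = - \frac{11 i \sqrt{3}}{6} + 56 = 56 - \frac{11 i \sqrt{3}}{6} \approx 56.0 - 3.1754 i$)
$g 306 = \left(56 - \frac{11 i \sqrt{3}}{6}\right) 306 = 17136 - 561 i \sqrt{3}$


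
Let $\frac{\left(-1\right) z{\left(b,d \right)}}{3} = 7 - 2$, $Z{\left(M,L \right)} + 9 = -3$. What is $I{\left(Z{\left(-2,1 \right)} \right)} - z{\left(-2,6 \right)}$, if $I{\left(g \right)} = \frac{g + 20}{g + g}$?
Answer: $\frac{44}{3} \approx 14.667$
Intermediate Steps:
$Z{\left(M,L \right)} = -12$ ($Z{\left(M,L \right)} = -9 - 3 = -12$)
$z{\left(b,d \right)} = -15$ ($z{\left(b,d \right)} = - 3 \left(7 - 2\right) = \left(-3\right) 5 = -15$)
$I{\left(g \right)} = \frac{20 + g}{2 g}$
$I{\left(Z{\left(-2,1 \right)} \right)} - z{\left(-2,6 \right)} = \frac{20 - 12}{2 \left(-12\right)} - -15 = \frac{1}{2} \left(- \frac{1}{12}\right) 8 + 15 = - \frac{1}{3} + 15 = \frac{44}{3}$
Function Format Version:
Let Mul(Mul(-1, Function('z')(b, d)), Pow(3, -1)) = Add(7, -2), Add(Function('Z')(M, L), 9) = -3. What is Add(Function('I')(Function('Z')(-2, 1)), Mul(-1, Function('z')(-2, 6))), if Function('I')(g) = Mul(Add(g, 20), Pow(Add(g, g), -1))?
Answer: Rational(44, 3) ≈ 14.667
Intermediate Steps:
Function('Z')(M, L) = -12 (Function('Z')(M, L) = Add(-9, -3) = -12)
Function('z')(b, d) = -15 (Function('z')(b, d) = Mul(-3, Add(7, -2)) = Mul(-3, 5) = -15)
Function('I')(g) = Mul(Rational(1, 2), Pow(g, -1), Add(20, g)) (Function('I')(g) = Mul(Add(20, g), Pow(Mul(2, g), -1)) = Mul(Add(20, g), Mul(Rational(1, 2), Pow(g, -1))) = Mul(Rational(1, 2), Pow(g, -1), Add(20, g)))
Add(Function('I')(Function('Z')(-2, 1)), Mul(-1, Function('z')(-2, 6))) = Add(Mul(Rational(1, 2), Pow(-12, -1), Add(20, -12)), Mul(-1, -15)) = Add(Mul(Rational(1, 2), Rational(-1, 12), 8), 15) = Add(Rational(-1, 3), 15) = Rational(44, 3)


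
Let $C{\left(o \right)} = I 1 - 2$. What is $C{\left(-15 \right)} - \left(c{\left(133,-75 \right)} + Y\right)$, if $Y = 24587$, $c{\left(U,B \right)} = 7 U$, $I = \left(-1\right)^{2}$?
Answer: $-25519$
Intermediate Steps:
$I = 1$
$C{\left(o \right)} = -1$ ($C{\left(o \right)} = 1 \cdot 1 - 2 = 1 - 2 = -1$)
$C{\left(-15 \right)} - \left(c{\left(133,-75 \right)} + Y\right) = -1 - \left(7 \cdot 133 + 24587\right) = -1 - \left(931 + 24587\right) = -1 - 25518 = -25519$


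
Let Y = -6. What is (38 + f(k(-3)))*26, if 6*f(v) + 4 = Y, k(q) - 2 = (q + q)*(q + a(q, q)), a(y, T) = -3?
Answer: 2834/3 ≈ 944.67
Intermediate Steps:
k(q) = 2 + 2*q*(-3 + q) (k(q) = 2 + (q + q)*(q - 3) = 2 + (2*q)*(-3 + q) = 2 + 2*q*(-3 + q))
f(v) = -5/3 (f(v) = -2/3 + (1/6)*(-6) = -2/3 - 1 = -5/3)
(38 + f(k(-3)))*26 = (38 - 5/3)*26 = (109/3)*26 = 2834/3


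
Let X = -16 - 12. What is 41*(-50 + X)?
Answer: -3198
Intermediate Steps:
X = -28
41*(-50 + X) = 41*(-50 - 28) = 41*(-78) = -3198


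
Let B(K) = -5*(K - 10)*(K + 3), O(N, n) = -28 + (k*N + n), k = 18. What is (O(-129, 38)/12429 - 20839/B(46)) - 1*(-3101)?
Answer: 1799904539/580020 ≈ 3103.2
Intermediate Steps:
O(N, n) = -28 + n + 18*N (O(N, n) = -28 + (18*N + n) = -28 + (n + 18*N) = -28 + n + 18*N)
B(K) = -5*(-10 + K)*(3 + K)
(O(-129, 38)/12429 - 20839/B(46)) - 1*(-3101) = ((-28 + 38 + 18*(-129))/12429 - 20839/(150 - 5*46**2 + 35*46)) - 1*(-3101) = ((-28 + 38 - 2322)*(1/12429) - 20839/(150 - 5*2116 + 1610)) + 3101 = (-2312*1/12429 - 20839/(150 - 10580 + 1610)) + 3101 = (-2312/12429 - 20839/(-8820)) + 3101 = (-2312/12429 - 20839*(-1/8820)) + 3101 = (-2312/12429 + 2977/1260) + 3101 = 1262519/580020 + 3101 = 1799904539/580020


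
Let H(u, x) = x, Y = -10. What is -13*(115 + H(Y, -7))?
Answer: -1404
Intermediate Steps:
-13*(115 + H(Y, -7)) = -13*(115 - 7) = -13*108 = -1404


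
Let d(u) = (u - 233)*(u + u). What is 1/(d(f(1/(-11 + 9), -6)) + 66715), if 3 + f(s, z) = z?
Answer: 1/71071 ≈ 1.4070e-5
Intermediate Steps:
f(s, z) = -3 + z
d(u) = 2*u*(-233 + u) (d(u) = (-233 + u)*(2*u) = 2*u*(-233 + u))
1/(d(f(1/(-11 + 9), -6)) + 66715) = 1/(2*(-3 - 6)*(-233 + (-3 - 6)) + 66715) = 1/(2*(-9)*(-233 - 9) + 66715) = 1/(2*(-9)*(-242) + 66715) = 1/(4356 + 66715) = 1/71071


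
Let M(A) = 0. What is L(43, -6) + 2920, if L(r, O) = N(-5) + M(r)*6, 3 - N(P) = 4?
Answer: 2919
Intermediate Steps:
N(P) = -1 (N(P) = 3 - 1*4 = 3 - 4 = -1)
L(r, O) = -1 (L(r, O) = -1 + 0*6 = -1 + 0 = -1)
L(43, -6) + 2920 = -1 + 2920 = 2919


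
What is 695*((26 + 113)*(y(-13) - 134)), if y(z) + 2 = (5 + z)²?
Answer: -6955560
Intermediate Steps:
y(z) = -2 + (5 + z)²
695*((26 + 113)*(y(-13) - 134)) = 695*((26 + 113)*((-2 + (5 - 13)²) - 134)) = 695*(139*((-2 + (-8)²) - 134)) = 695*(139*((-2 + 64) - 134)) = 695*(139*(62 - 134)) = 695*(139*(-72)) = 695*(-10008) = -6955560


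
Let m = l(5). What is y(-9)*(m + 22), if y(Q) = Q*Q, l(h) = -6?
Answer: 1296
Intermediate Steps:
m = -6
y(Q) = Q²
y(-9)*(m + 22) = (-9)²*(-6 + 22) = 81*16 = 1296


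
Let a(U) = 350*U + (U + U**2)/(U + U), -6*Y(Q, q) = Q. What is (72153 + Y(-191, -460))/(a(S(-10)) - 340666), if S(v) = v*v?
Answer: -433109/1833693 ≈ -0.23619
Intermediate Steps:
S(v) = v**2
Y(Q, q) = -Q/6
a(U) = 350*U + (U + U**2)/(2*U) (a(U) = 350*U + (U + U**2)/((2*U)) = 350*U + (U + U**2)*(1/(2*U)) = 350*U + (U + U**2)/(2*U))
(72153 + Y(-191, -460))/(a(S(-10)) - 340666) = (72153 - 1/6*(-191))/((1/2 + (701/2)*(-10)**2) - 340666) = (72153 + 191/6)/((1/2 + (701/2)*100) - 340666) = 433109/(6*((1/2 + 35050) - 340666)) = 433109/(6*(70101/2 - 340666)) = 433109/(6*(-611231/2)) = (433109/6)*(-2/611231) = -433109/1833693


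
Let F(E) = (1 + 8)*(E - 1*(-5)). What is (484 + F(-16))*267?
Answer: 102795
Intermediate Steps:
F(E) = 45 + 9*E (F(E) = 9*(E + 5) = 9*(5 + E) = 45 + 9*E)
(484 + F(-16))*267 = (484 + (45 + 9*(-16)))*267 = (484 + (45 - 144))*267 = (484 - 99)*267 = 385*267 = 102795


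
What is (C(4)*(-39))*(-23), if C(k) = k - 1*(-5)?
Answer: 8073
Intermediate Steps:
C(k) = 5 + k (C(k) = k + 5 = 5 + k)
(C(4)*(-39))*(-23) = ((5 + 4)*(-39))*(-23) = (9*(-39))*(-23) = -351*(-23) = 8073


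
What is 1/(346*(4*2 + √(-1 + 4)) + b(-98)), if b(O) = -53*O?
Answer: 1327/10505716 - 173*√3/31517148 ≈ 0.00011680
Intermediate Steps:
1/(346*(4*2 + √(-1 + 4)) + b(-98)) = 1/(346*(4*2 + √(-1 + 4)) - 53*(-98)) = 1/(346*(8 + √3) + 5194) = 1/((2768 + 346*√3) + 5194) = 1/(7962 + 346*√3)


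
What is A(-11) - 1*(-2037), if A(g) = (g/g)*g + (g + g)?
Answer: 2004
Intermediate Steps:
A(g) = 3*g (A(g) = 1*g + 2*g = g + 2*g = 3*g)
A(-11) - 1*(-2037) = 3*(-11) - 1*(-2037) = -33 + 2037 = 2004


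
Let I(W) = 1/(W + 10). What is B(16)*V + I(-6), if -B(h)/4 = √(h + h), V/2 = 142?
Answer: ¼ - 4544*√2 ≈ -6425.9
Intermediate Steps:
V = 284 (V = 2*142 = 284)
I(W) = 1/(10 + W)
B(h) = -4*√2*√h (B(h) = -4*√(h + h) = -4*√2*√h)
B(16)*V + I(-6) = -4*√2*√16*284 + 1/(10 - 6) = -4*√2*4*284 + 1/4 = -16*√2*284 + ¼ = -4544*√2 + ¼ = ¼ - 4544*√2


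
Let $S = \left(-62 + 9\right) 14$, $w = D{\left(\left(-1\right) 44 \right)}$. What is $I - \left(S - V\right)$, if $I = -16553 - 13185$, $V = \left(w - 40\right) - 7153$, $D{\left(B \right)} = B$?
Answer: $-36233$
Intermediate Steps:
$w = -44$ ($w = \left(-1\right) 44 = -44$)
$V = -7237$ ($V = \left(-44 - 40\right) - 7153 = -84 - 7153 = -7237$)
$S = -742$ ($S = \left(-53\right) 14 = -742$)
$I = -29738$ ($I = -16553 - 13185 = -29738$)
$I - \left(S - V\right) = -29738 - \left(-742 - -7237\right) = -29738 - \left(-742 + 7237\right) = -29738 - 6495 = -36233$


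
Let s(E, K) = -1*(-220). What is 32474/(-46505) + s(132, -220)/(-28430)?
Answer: -93346692/132213715 ≈ -0.70603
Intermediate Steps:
s(E, K) = 220
32474/(-46505) + s(132, -220)/(-28430) = 32474/(-46505) + 220/(-28430) = 32474*(-1/46505) + 220*(-1/28430) = -32474/46505 - 22/2843 = -93346692/132213715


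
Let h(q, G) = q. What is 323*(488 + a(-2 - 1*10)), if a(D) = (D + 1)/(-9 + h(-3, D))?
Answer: 1895041/12 ≈ 1.5792e+5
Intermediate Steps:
a(D) = -1/12 - D/12 (a(D) = (D + 1)/(-9 - 3) = (1 + D)/(-12) = (1 + D)*(-1/12) = -1/12 - D/12)
323*(488 + a(-2 - 1*10)) = 323*(488 + (-1/12 - (-2 - 1*10)/12)) = 323*(488 + (-1/12 - (-2 - 10)/12)) = 323*(488 + (-1/12 - 1/12*(-12))) = 323*(488 + (-1/12 + 1)) = 323*(488 + 11/12) = 323*(5867/12) = 1895041/12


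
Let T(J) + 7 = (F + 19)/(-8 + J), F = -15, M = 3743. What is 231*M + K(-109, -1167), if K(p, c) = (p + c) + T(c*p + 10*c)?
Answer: 99738508754/115525 ≈ 8.6335e+5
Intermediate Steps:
T(J) = -7 + 4/(-8 + J) (T(J) = -7 + (-15 + 19)/(-8 + J) = -7 + 4/(-8 + J))
K(p, c) = c + p + (60 - 70*c - 7*c*p)/(-8 + 10*c + c*p) (K(p, c) = (p + c) + (60 - 7*(c*p + 10*c))/(-8 + (c*p + 10*c)) = (c + p) + (60 - 7*(10*c + c*p))/(-8 + (10*c + c*p)) = (c + p) + (60 + (-70*c - 7*c*p))/(-8 + 10*c + c*p) = (c + p) + (60 - 70*c - 7*c*p)/(-8 + 10*c + c*p) = c + p + (60 - 70*c - 7*c*p)/(-8 + 10*c + c*p))
231*M + K(-109, -1167) = 231*3743 + (60 + (-8 - 1167*(10 - 109))*(-1167 - 109) - 7*(-1167)*(10 - 109))/(-8 - 1167*(10 - 109)) = 864633 + (60 + (-8 - 1167*(-99))*(-1276) - 7*(-1167)*(-99))/(-8 - 1167*(-99)) = 864633 + (60 + (-8 + 115533)*(-1276) - 808731)/(-8 + 115533) = 864633 + (60 + 115525*(-1276) - 808731)/115525 = 864633 + (60 - 147409900 - 808731)/115525 = 864633 + (1/115525)*(-148218571) = 864633 - 148218571/115525 = 99738508754/115525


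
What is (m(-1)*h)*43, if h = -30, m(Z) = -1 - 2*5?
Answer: 14190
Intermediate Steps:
m(Z) = -11 (m(Z) = -1 - 10 = -11)
(m(-1)*h)*43 = -11*(-30)*43 = 330*43 = 14190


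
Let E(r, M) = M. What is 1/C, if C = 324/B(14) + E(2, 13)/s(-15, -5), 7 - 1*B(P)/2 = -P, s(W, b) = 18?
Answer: 126/1063 ≈ 0.11853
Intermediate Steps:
B(P) = 14 + 2*P (B(P) = 14 - (-2)*P = 14 + 2*P)
C = 1063/126 (C = 324/(14 + 2*14) + 13/18 = 324/(14 + 28) + 13*(1/18) = 324/42 + 13/18 = 324*(1/42) + 13/18 = 54/7 + 13/18 = 1063/126 ≈ 8.4365)
1/C = 1/(1063/126) = 126/1063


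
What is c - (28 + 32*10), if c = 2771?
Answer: 2423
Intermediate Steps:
c - (28 + 32*10) = 2771 - (28 + 32*10) = 2771 - (28 + 320) = 2771 - 1*348 = 2771 - 348 = 2423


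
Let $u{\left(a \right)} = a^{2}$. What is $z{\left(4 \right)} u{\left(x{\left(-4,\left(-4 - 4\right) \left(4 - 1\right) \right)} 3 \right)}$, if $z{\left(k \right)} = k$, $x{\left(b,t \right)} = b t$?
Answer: $331776$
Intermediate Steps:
$z{\left(4 \right)} u{\left(x{\left(-4,\left(-4 - 4\right) \left(4 - 1\right) \right)} 3 \right)} = 4 \left(- 4 \left(-4 - 4\right) \left(4 - 1\right) 3\right)^{2} = 4 \left(- 4 \left(\left(-8\right) 3\right) 3\right)^{2} = 4 \left(\left(-4\right) \left(-24\right) 3\right)^{2} = 4 \left(96 \cdot 3\right)^{2} = 4 \cdot 288^{2} = 4 \cdot 82944 = 331776$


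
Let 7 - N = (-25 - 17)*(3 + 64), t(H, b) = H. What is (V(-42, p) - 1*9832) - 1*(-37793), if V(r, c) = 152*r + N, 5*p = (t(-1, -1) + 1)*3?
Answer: 24398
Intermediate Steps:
p = 0 (p = ((-1 + 1)*3)/5 = (0*3)/5 = (⅕)*0 = 0)
N = 2821 (N = 7 - (-25 - 17)*(3 + 64) = 7 - (-42)*67 = 7 - 1*(-2814) = 7 + 2814 = 2821)
V(r, c) = 2821 + 152*r (V(r, c) = 152*r + 2821 = 2821 + 152*r)
(V(-42, p) - 1*9832) - 1*(-37793) = ((2821 + 152*(-42)) - 1*9832) - 1*(-37793) = ((2821 - 6384) - 9832) + 37793 = (-3563 - 9832) + 37793 = -13395 + 37793 = 24398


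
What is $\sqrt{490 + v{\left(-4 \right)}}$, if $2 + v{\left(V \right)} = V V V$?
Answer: $2 \sqrt{106} \approx 20.591$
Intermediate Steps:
$v{\left(V \right)} = -2 + V^{3}$ ($v{\left(V \right)} = -2 + V V V = -2 + V^{2} V = -2 + V^{3}$)
$\sqrt{490 + v{\left(-4 \right)}} = \sqrt{490 + \left(-2 + \left(-4\right)^{3}\right)} = \sqrt{490 - 66} = \sqrt{424} = 2 \sqrt{106}$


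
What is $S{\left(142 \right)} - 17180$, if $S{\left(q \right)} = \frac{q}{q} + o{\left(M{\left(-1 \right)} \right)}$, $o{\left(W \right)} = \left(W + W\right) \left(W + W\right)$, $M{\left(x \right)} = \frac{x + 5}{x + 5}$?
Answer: $-17175$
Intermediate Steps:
$M{\left(x \right)} = 1$ ($M{\left(x \right)} = \frac{5 + x}{5 + x} = 1$)
$o{\left(W \right)} = 4 W^{2}$ ($o{\left(W \right)} = 2 W 2 W = 4 W^{2}$)
$S{\left(q \right)} = 5$ ($S{\left(q \right)} = \frac{q}{q} + 4 \cdot 1^{2} = 1 + 4 \cdot 1 = 1 + 4 = 5$)
$S{\left(142 \right)} - 17180 = 5 - 17180 = -17175$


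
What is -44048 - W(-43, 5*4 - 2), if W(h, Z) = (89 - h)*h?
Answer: -38372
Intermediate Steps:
W(h, Z) = h*(89 - h)
-44048 - W(-43, 5*4 - 2) = -44048 - (-43)*(89 - 1*(-43)) = -44048 - (-43)*(89 + 43) = -44048 - (-43)*132 = -44048 - 1*(-5676) = -44048 + 5676 = -38372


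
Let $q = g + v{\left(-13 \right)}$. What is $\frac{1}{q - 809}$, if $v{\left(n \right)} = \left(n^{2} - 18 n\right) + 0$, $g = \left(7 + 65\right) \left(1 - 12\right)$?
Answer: $- \frac{1}{1198} \approx -0.00083472$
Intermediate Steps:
$g = -792$ ($g = 72 \left(-11\right) = -792$)
$v{\left(n \right)} = n^{2} - 18 n$
$q = -389$ ($q = -792 - 13 \left(-18 - 13\right) = -792 - -403 = -792 + 403 = -389$)
$\frac{1}{q - 809} = \frac{1}{-389 - 809} = \frac{1}{-1198} = - \frac{1}{1198}$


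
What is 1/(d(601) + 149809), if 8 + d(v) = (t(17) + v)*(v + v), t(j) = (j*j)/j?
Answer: 1/892637 ≈ 1.1203e-6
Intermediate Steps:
t(j) = j (t(j) = j**2/j = j)
d(v) = -8 + 2*v*(17 + v) (d(v) = -8 + (17 + v)*(v + v) = -8 + (17 + v)*(2*v) = -8 + 2*v*(17 + v))
1/(d(601) + 149809) = 1/((-8 + 2*601**2 + 34*601) + 149809) = 1/((-8 + 2*361201 + 20434) + 149809) = 1/((-8 + 722402 + 20434) + 149809) = 1/(742828 + 149809) = 1/892637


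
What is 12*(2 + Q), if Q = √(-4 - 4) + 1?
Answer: 36 + 24*I*√2 ≈ 36.0 + 33.941*I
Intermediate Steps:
Q = 1 + 2*I*√2 (Q = √(-8) + 1 = 2*I*√2 + 1 = 1 + 2*I*√2 ≈ 1.0 + 2.8284*I)
12*(2 + Q) = 12*(2 + (1 + 2*I*√2)) = 12*(3 + 2*I*√2) = 36 + 24*I*√2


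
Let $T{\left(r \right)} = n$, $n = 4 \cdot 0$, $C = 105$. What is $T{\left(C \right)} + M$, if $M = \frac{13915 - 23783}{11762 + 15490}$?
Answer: $- \frac{2467}{6813} \approx -0.3621$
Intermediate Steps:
$n = 0$
$T{\left(r \right)} = 0$
$M = - \frac{2467}{6813}$ ($M = - \frac{9868}{27252} = \left(-9868\right) \frac{1}{27252} = - \frac{2467}{6813} \approx -0.3621$)
$T{\left(C \right)} + M = 0 - \frac{2467}{6813} = - \frac{2467}{6813}$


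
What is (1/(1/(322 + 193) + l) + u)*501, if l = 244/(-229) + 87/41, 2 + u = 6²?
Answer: 89596961751/5117674 ≈ 17507.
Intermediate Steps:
u = 34 (u = -2 + 6² = -2 + 36 = 34)
l = 9919/9389 (l = 244*(-1/229) + 87*(1/41) = -244/229 + 87/41 = 9919/9389 ≈ 1.0564)
(1/(1/(322 + 193) + l) + u)*501 = (1/(1/(322 + 193) + 9919/9389) + 34)*501 = (1/(1/515 + 9919/9389) + 34)*501 = (1/(5117674/4835335) + 34)*501 = (4835335/5117674 + 34)*501 = (178836251/5117674)*501 = 89596961751/5117674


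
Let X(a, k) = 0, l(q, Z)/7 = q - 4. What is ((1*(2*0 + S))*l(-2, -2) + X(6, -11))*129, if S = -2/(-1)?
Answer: -10836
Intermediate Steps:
l(q, Z) = -28 + 7*q (l(q, Z) = 7*(q - 4) = 7*(-4 + q) = -28 + 7*q)
S = 2 (S = -2*(-1) = 2)
((1*(2*0 + S))*l(-2, -2) + X(6, -11))*129 = ((1*(2*0 + 2))*(-28 + 7*(-2)) + 0)*129 = ((1*(0 + 2))*(-28 - 14) + 0)*129 = ((1*2)*(-42) + 0)*129 = (2*(-42) + 0)*129 = (-84 + 0)*129 = -84*129 = -10836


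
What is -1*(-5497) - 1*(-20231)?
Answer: 25728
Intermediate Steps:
-1*(-5497) - 1*(-20231) = 5497 + 20231 = 25728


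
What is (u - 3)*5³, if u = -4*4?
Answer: -2375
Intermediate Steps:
u = -16
(u - 3)*5³ = (-16 - 3)*5³ = -19*125 = -2375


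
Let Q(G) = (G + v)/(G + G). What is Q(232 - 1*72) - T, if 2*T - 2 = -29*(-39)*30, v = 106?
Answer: -2714427/160 ≈ -16965.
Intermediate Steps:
Q(G) = (106 + G)/(2*G) (Q(G) = (G + 106)/(G + G) = (106 + G)/((2*G)) = (106 + G)*(1/(2*G)) = (106 + G)/(2*G))
T = 16966 (T = 1 + (-29*(-39)*30)/2 = 1 + (1131*30)/2 = 1 + (½)*33930 = 1 + 16965 = 16966)
Q(232 - 1*72) - T = (106 + (232 - 1*72))/(2*(232 - 1*72)) - 1*16966 = (106 + (232 - 72))/(2*(232 - 72)) - 16966 = (½)*(106 + 160)/160 - 16966 = (½)*(1/160)*266 - 16966 = 133/160 - 16966 = -2714427/160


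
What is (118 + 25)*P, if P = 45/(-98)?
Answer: -6435/98 ≈ -65.663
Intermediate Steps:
P = -45/98 (P = 45*(-1/98) = -45/98 ≈ -0.45918)
(118 + 25)*P = (118 + 25)*(-45/98) = 143*(-45/98) = -6435/98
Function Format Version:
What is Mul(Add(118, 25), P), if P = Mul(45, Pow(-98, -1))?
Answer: Rational(-6435, 98) ≈ -65.663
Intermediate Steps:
P = Rational(-45, 98) (P = Mul(45, Rational(-1, 98)) = Rational(-45, 98) ≈ -0.45918)
Mul(Add(118, 25), P) = Mul(Add(118, 25), Rational(-45, 98)) = Mul(143, Rational(-45, 98)) = Rational(-6435, 98)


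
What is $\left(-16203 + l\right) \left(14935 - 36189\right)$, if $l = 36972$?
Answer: $-441424326$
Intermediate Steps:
$\left(-16203 + l\right) \left(14935 - 36189\right) = \left(-16203 + 36972\right) \left(14935 - 36189\right) = 20769 \left(-21254\right) = -441424326$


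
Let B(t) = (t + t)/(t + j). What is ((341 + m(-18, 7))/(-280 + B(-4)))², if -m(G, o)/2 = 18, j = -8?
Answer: 837225/702244 ≈ 1.1922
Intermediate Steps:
m(G, o) = -36 (m(G, o) = -2*18 = -36)
B(t) = 2*t/(-8 + t) (B(t) = (t + t)/(t - 8) = (2*t)/(-8 + t) = 2*t/(-8 + t))
((341 + m(-18, 7))/(-280 + B(-4)))² = ((341 - 36)/(-280 + 2*(-4)/(-8 - 4)))² = (305/(-280 + 2*(-4)/(-12)))² = (305/(-280 + 2*(-4)*(-1/12)))² = (305/(-280 + ⅔))² = (305/(-838/3))² = (305*(-3/838))² = (-915/838)² = 837225/702244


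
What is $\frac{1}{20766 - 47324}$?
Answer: $- \frac{1}{26558} \approx -3.7653 \cdot 10^{-5}$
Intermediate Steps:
$\frac{1}{20766 - 47324} = \frac{1}{-26558} = - \frac{1}{26558}$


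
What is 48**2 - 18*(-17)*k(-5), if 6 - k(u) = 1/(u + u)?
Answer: 20853/5 ≈ 4170.6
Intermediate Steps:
k(u) = 6 - 1/(2*u) (k(u) = 6 - 1/(u + u) = 6 - 1/(2*u))
48**2 - 18*(-17)*k(-5) = 48**2 - 18*(-17)*(6 - 1/2/(-5)) = 2304 - (-306)*(6 - 1/2*(-1/5)) = 2304 - (-306)*(6 + 1/10) = 2304 - (-306)*61/10 = 2304 - 1*(-9333/5) = 2304 + 9333/5 = 20853/5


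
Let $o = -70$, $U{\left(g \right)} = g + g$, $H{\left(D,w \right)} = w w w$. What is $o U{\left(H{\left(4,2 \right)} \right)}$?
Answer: $-1120$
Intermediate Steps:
$H{\left(D,w \right)} = w^{3}$ ($H{\left(D,w \right)} = w^{2} w = w^{3}$)
$U{\left(g \right)} = 2 g$
$o U{\left(H{\left(4,2 \right)} \right)} = - 70 \cdot 2 \cdot 2^{3} = - 70 \cdot 2 \cdot 8 = \left(-70\right) 16 = -1120$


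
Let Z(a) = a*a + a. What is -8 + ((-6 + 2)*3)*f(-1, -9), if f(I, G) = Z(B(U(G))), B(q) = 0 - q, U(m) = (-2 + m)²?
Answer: -174248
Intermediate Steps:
B(q) = -q
Z(a) = a + a² (Z(a) = a² + a = a + a²)
f(I, G) = -(-2 + G)²*(1 - (-2 + G)²) (f(I, G) = (-(-2 + G)²)*(1 - (-2 + G)²) = -(-2 + G)²*(1 - (-2 + G)²))
-8 + ((-6 + 2)*3)*f(-1, -9) = -8 + ((-6 + 2)*3)*((-2 - 9)⁴ - (-2 - 9)²) = -8 + (-4*3)*((-11)⁴ - 1*(-11)²) = -8 - 12*(14641 - 1*121) = -8 - 12*(14641 - 121) = -8 - 12*14520 = -8 - 174240 = -174248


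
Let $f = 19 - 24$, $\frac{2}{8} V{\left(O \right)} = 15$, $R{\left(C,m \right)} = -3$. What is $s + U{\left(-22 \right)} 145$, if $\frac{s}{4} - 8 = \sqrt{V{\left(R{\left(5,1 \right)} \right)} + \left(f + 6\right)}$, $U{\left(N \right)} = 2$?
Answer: $322 + 4 \sqrt{61} \approx 353.24$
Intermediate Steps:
$V{\left(O \right)} = 60$ ($V{\left(O \right)} = 4 \cdot 15 = 60$)
$f = -5$ ($f = 19 - 24 = -5$)
$s = 32 + 4 \sqrt{61}$ ($s = 32 + 4 \sqrt{60 + \left(-5 + 6\right)} = 32 + 4 \sqrt{60 + 1} = 32 + 4 \sqrt{61} \approx 63.241$)
$s + U{\left(-22 \right)} 145 = \left(32 + 4 \sqrt{61}\right) + 2 \cdot 145 = \left(32 + 4 \sqrt{61}\right) + 290 = 322 + 4 \sqrt{61}$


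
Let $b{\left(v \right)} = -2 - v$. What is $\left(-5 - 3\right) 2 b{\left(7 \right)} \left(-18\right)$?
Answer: $-2592$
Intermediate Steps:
$\left(-5 - 3\right) 2 b{\left(7 \right)} \left(-18\right) = \left(-5 - 3\right) 2 \left(-2 - 7\right) \left(-18\right) = \left(-8\right) 2 \left(-2 - 7\right) \left(-18\right) = \left(-16\right) \left(-9\right) \left(-18\right) = 144 \left(-18\right) = -2592$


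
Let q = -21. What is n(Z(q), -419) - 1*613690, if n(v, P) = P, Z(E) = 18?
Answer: -614109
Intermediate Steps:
n(Z(q), -419) - 1*613690 = -419 - 1*613690 = -419 - 613690 = -614109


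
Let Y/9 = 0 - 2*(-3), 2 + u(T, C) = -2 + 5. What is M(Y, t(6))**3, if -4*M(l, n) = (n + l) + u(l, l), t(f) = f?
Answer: -226981/64 ≈ -3546.6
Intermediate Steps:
u(T, C) = 1 (u(T, C) = -2 + (-2 + 5) = -2 + 3 = 1)
Y = 54 (Y = 9*(0 - 2*(-3)) = 9*(0 + 6) = 9*6 = 54)
M(l, n) = -1/4 - l/4 - n/4 (M(l, n) = -((n + l) + 1)/4 = -((l + n) + 1)/4 = -(1 + l + n)/4 = -1/4 - l/4 - n/4)
M(Y, t(6))**3 = (-1/4 - 1/4*54 - 1/4*6)**3 = (-1/4 - 27/2 - 3/2)**3 = (-61/4)**3 = -226981/64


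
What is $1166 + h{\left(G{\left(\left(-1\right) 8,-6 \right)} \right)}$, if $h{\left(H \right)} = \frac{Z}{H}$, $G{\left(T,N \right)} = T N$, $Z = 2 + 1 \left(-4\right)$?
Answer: $\frac{27983}{24} \approx 1166.0$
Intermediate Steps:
$Z = -2$ ($Z = 2 - 4 = -2$)
$G{\left(T,N \right)} = N T$
$h{\left(H \right)} = - \frac{2}{H}$
$1166 + h{\left(G{\left(\left(-1\right) 8,-6 \right)} \right)} = 1166 - \frac{2}{\left(-6\right) \left(\left(-1\right) 8\right)} = 1166 - \frac{2}{\left(-6\right) \left(-8\right)} = 1166 - \frac{2}{48} = 1166 - \frac{1}{24} = \frac{27983}{24}$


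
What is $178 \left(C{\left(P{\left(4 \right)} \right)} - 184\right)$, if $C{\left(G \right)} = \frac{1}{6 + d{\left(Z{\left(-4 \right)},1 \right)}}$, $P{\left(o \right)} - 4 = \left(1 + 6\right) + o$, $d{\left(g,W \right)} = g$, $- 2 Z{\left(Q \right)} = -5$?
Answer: $- \frac{556428}{17} \approx -32731.0$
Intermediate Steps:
$Z{\left(Q \right)} = \frac{5}{2}$ ($Z{\left(Q \right)} = \left(- \frac{1}{2}\right) \left(-5\right) = \frac{5}{2}$)
$P{\left(o \right)} = 11 + o$ ($P{\left(o \right)} = 4 + \left(\left(1 + 6\right) + o\right) = 4 + \left(7 + o\right) = 11 + o$)
$C{\left(G \right)} = \frac{2}{17}$ ($C{\left(G \right)} = \frac{1}{6 + \frac{5}{2}} = \frac{1}{\frac{17}{2}} = \frac{2}{17}$)
$178 \left(C{\left(P{\left(4 \right)} \right)} - 184\right) = 178 \left(\frac{2}{17} - 184\right) = 178 \left(- \frac{3126}{17}\right) = - \frac{556428}{17}$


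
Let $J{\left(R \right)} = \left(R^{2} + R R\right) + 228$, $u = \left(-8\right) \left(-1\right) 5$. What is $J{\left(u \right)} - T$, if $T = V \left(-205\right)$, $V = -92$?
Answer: $-15432$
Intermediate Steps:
$u = 40$ ($u = 8 \cdot 5 = 40$)
$J{\left(R \right)} = 228 + 2 R^{2}$ ($J{\left(R \right)} = \left(R^{2} + R^{2}\right) + 228 = 2 R^{2} + 228 = 228 + 2 R^{2}$)
$T = 18860$ ($T = \left(-92\right) \left(-205\right) = 18860$)
$J{\left(u \right)} - T = \left(228 + 2 \cdot 40^{2}\right) - 18860 = \left(228 + 2 \cdot 1600\right) - 18860 = \left(228 + 3200\right) - 18860 = 3428 - 18860 = -15432$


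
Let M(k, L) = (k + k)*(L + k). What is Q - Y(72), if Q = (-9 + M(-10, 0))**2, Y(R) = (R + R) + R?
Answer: 36265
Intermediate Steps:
M(k, L) = 2*k*(L + k) (M(k, L) = (2*k)*(L + k) = 2*k*(L + k))
Y(R) = 3*R (Y(R) = 2*R + R = 3*R)
Q = 36481 (Q = (-9 + 2*(-10)*(0 - 10))**2 = (-9 + 2*(-10)*(-10))**2 = (-9 + 200)**2 = 191**2 = 36481)
Q - Y(72) = 36481 - 3*72 = 36481 - 1*216 = 36481 - 216 = 36265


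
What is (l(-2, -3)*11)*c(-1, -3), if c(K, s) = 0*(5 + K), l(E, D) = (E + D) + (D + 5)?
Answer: 0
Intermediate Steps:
l(E, D) = 5 + E + 2*D (l(E, D) = (D + E) + (5 + D) = 5 + E + 2*D)
c(K, s) = 0
(l(-2, -3)*11)*c(-1, -3) = ((5 - 2 + 2*(-3))*11)*0 = ((5 - 2 - 6)*11)*0 = -3*11*0 = -33*0 = 0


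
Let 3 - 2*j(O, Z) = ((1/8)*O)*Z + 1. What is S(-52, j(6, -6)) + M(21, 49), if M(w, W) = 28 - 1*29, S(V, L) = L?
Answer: 9/4 ≈ 2.2500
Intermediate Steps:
j(O, Z) = 1 - O*Z/16 (j(O, Z) = 3/2 - (((1/8)*O)*Z + 1)/2 = 3/2 - (((1*(⅛))*O)*Z + 1)/2 = 3/2 - ((O/8)*Z + 1)/2 = 3/2 - (O*Z/8 + 1)/2 = 3/2 - (1 + O*Z/8)/2 = 3/2 + (-½ - O*Z/16) = 1 - O*Z/16)
M(w, W) = -1 (M(w, W) = 28 - 29 = -1)
S(-52, j(6, -6)) + M(21, 49) = (1 - 1/16*6*(-6)) - 1 = (1 + 9/4) - 1 = 13/4 - 1 = 9/4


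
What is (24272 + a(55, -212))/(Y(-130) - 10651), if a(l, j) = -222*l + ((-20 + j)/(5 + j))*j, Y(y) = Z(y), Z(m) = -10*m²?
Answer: -2447650/37187757 ≈ -0.065819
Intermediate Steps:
Y(y) = -10*y²
a(l, j) = -222*l + j*(-20 + j)/(5 + j) (a(l, j) = -222*l + ((-20 + j)/(5 + j))*j = -222*l + j*(-20 + j)/(5 + j))
(24272 + a(55, -212))/(Y(-130) - 10651) = (24272 + ((-212)² - 1110*55 - 20*(-212) - 222*(-212)*55)/(5 - 212))/(-10*(-130)² - 10651) = (24272 + (44944 - 61050 + 4240 + 2588520)/(-207))/(-10*16900 - 10651) = (24272 - 1/207*2576654)/(-169000 - 10651) = (24272 - 2576654/207)/(-179651) = (2447650/207)*(-1/179651) = -2447650/37187757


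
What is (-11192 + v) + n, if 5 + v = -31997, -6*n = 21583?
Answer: -280747/6 ≈ -46791.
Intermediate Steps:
n = -21583/6 (n = -⅙*21583 = -21583/6 ≈ -3597.2)
v = -32002 (v = -5 - 31997 = -32002)
(-11192 + v) + n = (-11192 - 32002) - 21583/6 = -43194 - 21583/6 = -280747/6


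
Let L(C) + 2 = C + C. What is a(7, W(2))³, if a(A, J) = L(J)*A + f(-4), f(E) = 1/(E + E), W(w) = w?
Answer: 1367631/512 ≈ 2671.2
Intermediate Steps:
L(C) = -2 + 2*C (L(C) = -2 + (C + C) = -2 + 2*C)
f(E) = 1/(2*E)
a(A, J) = -⅛ + A*(-2 + 2*J) (a(A, J) = (-2 + 2*J)*A + (½)/(-4) = A*(-2 + 2*J) + (½)*(-¼) = A*(-2 + 2*J) - ⅛ = -⅛ + A*(-2 + 2*J))
a(7, W(2))³ = (-⅛ + 2*7*(-1 + 2))³ = (-⅛ + 2*7*1)³ = (-⅛ + 14)³ = (111/8)³ = 1367631/512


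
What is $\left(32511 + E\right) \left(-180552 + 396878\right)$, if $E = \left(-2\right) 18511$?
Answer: $-975846586$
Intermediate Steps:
$E = -37022$
$\left(32511 + E\right) \left(-180552 + 396878\right) = \left(32511 - 37022\right) \left(-180552 + 396878\right) = \left(-4511\right) 216326 = -975846586$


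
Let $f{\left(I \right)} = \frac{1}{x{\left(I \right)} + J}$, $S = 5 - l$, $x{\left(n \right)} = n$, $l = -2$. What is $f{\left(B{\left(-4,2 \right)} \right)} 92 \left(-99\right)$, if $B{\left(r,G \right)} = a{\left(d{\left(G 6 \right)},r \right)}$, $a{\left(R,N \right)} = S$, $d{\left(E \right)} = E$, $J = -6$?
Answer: $-9108$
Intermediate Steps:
$S = 7$ ($S = 5 - -2 = 5 + 2 = 7$)
$a{\left(R,N \right)} = 7$
$B{\left(r,G \right)} = 7$
$f{\left(I \right)} = \frac{1}{-6 + I}$ ($f{\left(I \right)} = \frac{1}{I - 6} = \frac{1}{-6 + I}$)
$f{\left(B{\left(-4,2 \right)} \right)} 92 \left(-99\right) = \frac{1}{-6 + 7} \cdot 92 \left(-99\right) = 1^{-1} \cdot 92 \left(-99\right) = 1 \cdot 92 \left(-99\right) = 92 \left(-99\right) = -9108$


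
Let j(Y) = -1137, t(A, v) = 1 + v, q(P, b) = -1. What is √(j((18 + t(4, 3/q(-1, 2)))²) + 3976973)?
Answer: 2*√993959 ≈ 1993.9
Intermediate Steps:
√(j((18 + t(4, 3/q(-1, 2)))²) + 3976973) = √(-1137 + 3976973) = √3975836 = 2*√993959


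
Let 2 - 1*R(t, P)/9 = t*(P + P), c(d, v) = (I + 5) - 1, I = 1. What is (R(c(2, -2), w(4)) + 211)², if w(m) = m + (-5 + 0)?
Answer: 101761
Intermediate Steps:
w(m) = -5 + m (w(m) = m - 5 = -5 + m)
c(d, v) = 5 (c(d, v) = (1 + 5) - 1 = 6 - 1 = 5)
R(t, P) = 18 - 18*P*t (R(t, P) = 18 - 9*t*(P + P) = 18 - 9*t*2*P = 18 - 18*P*t)
(R(c(2, -2), w(4)) + 211)² = ((18 - 18*(-5 + 4)*5) + 211)² = ((18 - 18*(-1)*5) + 211)² = ((18 + 90) + 211)² = (108 + 211)² = 319² = 101761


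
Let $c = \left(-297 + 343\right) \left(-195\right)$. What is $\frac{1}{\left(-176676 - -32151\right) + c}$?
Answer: $- \frac{1}{153495} \approx -6.5149 \cdot 10^{-6}$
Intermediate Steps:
$c = -8970$ ($c = 46 \left(-195\right) = -8970$)
$\frac{1}{\left(-176676 - -32151\right) + c} = \frac{1}{\left(-176676 - -32151\right) - 8970} = \frac{1}{\left(-176676 + 32151\right) - 8970} = \frac{1}{-144525 - 8970} = \frac{1}{-153495} = - \frac{1}{153495}$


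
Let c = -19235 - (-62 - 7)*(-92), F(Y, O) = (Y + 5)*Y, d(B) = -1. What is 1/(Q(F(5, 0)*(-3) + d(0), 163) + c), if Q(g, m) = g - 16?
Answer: -1/25750 ≈ -3.8835e-5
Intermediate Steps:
F(Y, O) = Y*(5 + Y) (F(Y, O) = (5 + Y)*Y = Y*(5 + Y))
Q(g, m) = -16 + g
c = -25583 (c = -19235 - (-69)*(-92) = -19235 - 1*6348 = -19235 - 6348 = -25583)
1/(Q(F(5, 0)*(-3) + d(0), 163) + c) = 1/((-16 + ((5*(5 + 5))*(-3) - 1)) - 25583) = 1/((-16 + ((5*10)*(-3) - 1)) - 25583) = 1/((-16 + (50*(-3) - 1)) - 25583) = 1/((-16 + (-150 - 1)) - 25583) = 1/((-16 - 151) - 25583) = 1/(-167 - 25583) = 1/(-25750) = -1/25750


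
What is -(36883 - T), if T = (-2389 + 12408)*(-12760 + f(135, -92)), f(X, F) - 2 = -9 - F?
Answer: -127027708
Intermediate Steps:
f(X, F) = -7 - F (f(X, F) = 2 + (-9 - F) = -7 - F)
T = -126990825 (T = (-2389 + 12408)*(-12760 + (-7 - 1*(-92))) = 10019*(-12760 + (-7 + 92)) = 10019*(-12760 + 85) = 10019*(-12675) = -126990825)
-(36883 - T) = -(36883 - 1*(-126990825)) = -(36883 + 126990825) = -1*127027708 = -127027708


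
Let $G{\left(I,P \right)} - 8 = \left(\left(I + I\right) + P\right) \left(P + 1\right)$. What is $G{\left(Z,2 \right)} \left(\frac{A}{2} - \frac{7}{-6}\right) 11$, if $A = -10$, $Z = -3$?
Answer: $\frac{506}{3} \approx 168.67$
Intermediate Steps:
$G{\left(I,P \right)} = 8 + \left(1 + P\right) \left(P + 2 I\right)$ ($G{\left(I,P \right)} = 8 + \left(\left(I + I\right) + P\right) \left(P + 1\right) = 8 + \left(2 I + P\right) \left(1 + P\right) = 8 + \left(P + 2 I\right) \left(1 + P\right) = 8 + \left(1 + P\right) \left(P + 2 I\right)$)
$G{\left(Z,2 \right)} \left(\frac{A}{2} - \frac{7}{-6}\right) 11 = \left(8 + 2 + 2^{2} + 2 \left(-3\right) + 2 \left(-3\right) 2\right) \left(- \frac{10}{2} - \frac{7}{-6}\right) 11 = \left(8 + 2 + 4 - 6 - 12\right) \left(\left(-10\right) \frac{1}{2} - - \frac{7}{6}\right) 11 = - 4 \left(-5 + \frac{7}{6}\right) 11 = \left(-4\right) \left(- \frac{23}{6}\right) 11 = \frac{46}{3} \cdot 11 = \frac{506}{3}$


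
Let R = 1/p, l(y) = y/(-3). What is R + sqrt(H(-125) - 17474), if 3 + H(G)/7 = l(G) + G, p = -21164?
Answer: -1/21164 + I*sqrt(162705)/3 ≈ -4.725e-5 + 134.46*I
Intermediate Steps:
l(y) = -y/3 (l(y) = y*(-1/3) = -y/3)
H(G) = -21 + 14*G/3 (H(G) = -21 + 7*(-G/3 + G) = -21 + 7*(2*G/3) = -21 + 14*G/3)
R = -1/21164 (R = 1/(-21164) = -1/21164 ≈ -4.7250e-5)
R + sqrt(H(-125) - 17474) = -1/21164 + sqrt((-21 + (14/3)*(-125)) - 17474) = -1/21164 + sqrt((-21 - 1750/3) - 17474) = -1/21164 + sqrt(-1813/3 - 17474) = -1/21164 + sqrt(-54235/3) = -1/21164 + I*sqrt(162705)/3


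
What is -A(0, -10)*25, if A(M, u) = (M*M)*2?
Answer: 0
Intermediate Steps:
A(M, u) = 2*M² (A(M, u) = M²*2 = 2*M²)
-A(0, -10)*25 = -2*0²*25 = -2*0*25 = -1*0*25 = 0*25 = 0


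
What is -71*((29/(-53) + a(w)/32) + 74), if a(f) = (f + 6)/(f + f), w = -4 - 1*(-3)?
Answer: -17670977/3392 ≈ -5209.6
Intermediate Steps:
w = -1 (w = -4 + 3 = -1)
a(f) = (6 + f)/(2*f) (a(f) = (6 + f)/((2*f)) = (6 + f)*(1/(2*f)) = (6 + f)/(2*f))
-71*((29/(-53) + a(w)/32) + 74) = -71*((29/(-53) + ((½)*(6 - 1)/(-1))/32) + 74) = -71*((29*(-1/53) + ((½)*(-1)*5)*(1/32)) + 74) = -71*((-29/53 - 5/2*1/32) + 74) = -71*((-29/53 - 5/64) + 74) = -71*(-2121/3392 + 74) = -71*248887/3392 = -17670977/3392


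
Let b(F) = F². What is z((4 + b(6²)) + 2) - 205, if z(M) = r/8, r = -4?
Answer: -411/2 ≈ -205.50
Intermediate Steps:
z(M) = -½ (z(M) = -4/8 = -4*⅛ = -½)
z((4 + b(6²)) + 2) - 205 = -½ - 205 = -411/2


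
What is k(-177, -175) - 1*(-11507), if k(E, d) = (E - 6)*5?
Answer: 10592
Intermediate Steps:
k(E, d) = -30 + 5*E (k(E, d) = (-6 + E)*5 = -30 + 5*E)
k(-177, -175) - 1*(-11507) = (-30 + 5*(-177)) - 1*(-11507) = (-30 - 885) + 11507 = -915 + 11507 = 10592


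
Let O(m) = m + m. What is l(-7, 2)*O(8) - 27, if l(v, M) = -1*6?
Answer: -123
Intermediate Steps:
l(v, M) = -6
O(m) = 2*m
l(-7, 2)*O(8) - 27 = -12*8 - 27 = -6*16 - 27 = -96 - 27 = -123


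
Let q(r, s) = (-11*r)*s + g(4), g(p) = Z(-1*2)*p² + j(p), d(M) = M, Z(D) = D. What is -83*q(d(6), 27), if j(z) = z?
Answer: 150230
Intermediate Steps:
g(p) = p - 2*p² (g(p) = (-1*2)*p² + p = -2*p² + p = p - 2*p²)
q(r, s) = -28 - 11*r*s (q(r, s) = (-11*r)*s + 4*(1 - 2*4) = -11*r*s + 4*(1 - 8) = -11*r*s + 4*(-7) = -11*r*s - 28 = -28 - 11*r*s)
-83*q(d(6), 27) = -83*(-28 - 11*6*27) = -83*(-28 - 1782) = -83*(-1810) = 150230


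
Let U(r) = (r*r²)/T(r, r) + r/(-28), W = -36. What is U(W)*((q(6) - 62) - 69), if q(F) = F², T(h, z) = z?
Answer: -862695/7 ≈ -1.2324e+5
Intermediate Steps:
U(r) = r² - r/28 (U(r) = (r*r²)/r + r/(-28) = r³/r + r*(-1/28) = r² - r/28)
U(W)*((q(6) - 62) - 69) = (-36*(-1/28 - 36))*((6² - 62) - 69) = (-36*(-1009/28))*((36 - 62) - 69) = 9081*(-26 - 69)/7 = (9081/7)*(-95) = -862695/7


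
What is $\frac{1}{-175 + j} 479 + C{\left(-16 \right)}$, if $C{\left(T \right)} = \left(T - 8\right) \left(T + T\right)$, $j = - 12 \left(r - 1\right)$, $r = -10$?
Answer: $\frac{32545}{43} \approx 756.86$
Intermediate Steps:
$j = 132$ ($j = - 12 \left(-10 - 1\right) = \left(-12\right) \left(-11\right) = 132$)
$C{\left(T \right)} = 2 T \left(-8 + T\right)$ ($C{\left(T \right)} = \left(-8 + T\right) 2 T = 2 T \left(-8 + T\right)$)
$\frac{1}{-175 + j} 479 + C{\left(-16 \right)} = \frac{1}{-175 + 132} \cdot 479 + 2 \left(-16\right) \left(-8 - 16\right) = \frac{1}{-43} \cdot 479 + 2 \left(-16\right) \left(-24\right) = \left(- \frac{1}{43}\right) 479 + 768 = - \frac{479}{43} + 768 = \frac{32545}{43}$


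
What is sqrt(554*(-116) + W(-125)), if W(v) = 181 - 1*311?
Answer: I*sqrt(64394) ≈ 253.76*I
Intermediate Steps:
W(v) = -130 (W(v) = 181 - 311 = -130)
sqrt(554*(-116) + W(-125)) = sqrt(554*(-116) - 130) = sqrt(-64264 - 130) = sqrt(-64394) = I*sqrt(64394)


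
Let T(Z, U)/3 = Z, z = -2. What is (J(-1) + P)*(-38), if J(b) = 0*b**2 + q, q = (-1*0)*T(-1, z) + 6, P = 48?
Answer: -2052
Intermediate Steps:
T(Z, U) = 3*Z
q = 6 (q = (-1*0)*(3*(-1)) + 6 = 0*(-3) + 6 = 0 + 6 = 6)
J(b) = 6 (J(b) = 0*b**2 + 6 = 0 + 6 = 6)
(J(-1) + P)*(-38) = (6 + 48)*(-38) = 54*(-38) = -2052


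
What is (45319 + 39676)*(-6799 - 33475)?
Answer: -3423088630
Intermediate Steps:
(45319 + 39676)*(-6799 - 33475) = 84995*(-40274) = -3423088630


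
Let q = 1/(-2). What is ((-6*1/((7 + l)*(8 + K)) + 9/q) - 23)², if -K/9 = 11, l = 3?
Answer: 347897104/207025 ≈ 1680.5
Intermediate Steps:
K = -99 (K = -9*11 = -99)
q = -½ (q = 1*(-½) = -½ ≈ -0.50000)
((-6*1/((7 + l)*(8 + K)) + 9/q) - 23)² = ((-6*1/((7 + 3)*(8 - 99)) + 9/(-½)) - 23)² = ((-6/((-91*10)) + 9*(-2)) - 23)² = ((-6/(-910) - 18) - 23)² = ((-6*(-1/910) - 18) - 23)² = ((3/455 - 18) - 23)² = (-8187/455 - 23)² = (-18652/455)² = 347897104/207025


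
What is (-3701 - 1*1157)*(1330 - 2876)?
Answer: 7510468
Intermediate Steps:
(-3701 - 1*1157)*(1330 - 2876) = (-3701 - 1157)*(-1546) = -4858*(-1546) = 7510468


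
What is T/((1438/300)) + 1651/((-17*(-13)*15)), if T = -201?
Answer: -7596937/183345 ≈ -41.435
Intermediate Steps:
T/((1438/300)) + 1651/((-17*(-13)*15)) = -201/(1438/300) + 1651/((-17*(-13)*15)) = -201/(1438*(1/300)) + 1651/((221*15)) = -201/719/150 + 1651/3315 = -201*150/719 + 1651*(1/3315) = -30150/719 + 127/255 = -7596937/183345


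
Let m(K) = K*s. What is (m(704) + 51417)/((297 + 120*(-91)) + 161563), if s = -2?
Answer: 50009/150940 ≈ 0.33132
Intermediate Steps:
m(K) = -2*K (m(K) = K*(-2) = -2*K)
(m(704) + 51417)/((297 + 120*(-91)) + 161563) = (-2*704 + 51417)/((297 + 120*(-91)) + 161563) = (-1408 + 51417)/((297 - 10920) + 161563) = 50009/(-10623 + 161563) = 50009/150940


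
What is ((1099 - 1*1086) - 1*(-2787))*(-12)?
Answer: -33600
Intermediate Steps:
((1099 - 1*1086) - 1*(-2787))*(-12) = ((1099 - 1086) + 2787)*(-12) = (13 + 2787)*(-12) = 2800*(-12) = -33600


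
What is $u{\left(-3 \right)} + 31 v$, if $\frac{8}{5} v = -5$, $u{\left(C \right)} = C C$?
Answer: $- \frac{703}{8} \approx -87.875$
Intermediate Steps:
$u{\left(C \right)} = C^{2}$
$v = - \frac{25}{8}$ ($v = \frac{5}{8} \left(-5\right) = - \frac{25}{8} \approx -3.125$)
$u{\left(-3 \right)} + 31 v = \left(-3\right)^{2} + 31 \left(- \frac{25}{8}\right) = 9 - \frac{775}{8} = - \frac{703}{8}$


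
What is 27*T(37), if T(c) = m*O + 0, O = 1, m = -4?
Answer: -108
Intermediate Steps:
T(c) = -4 (T(c) = -4*1 + 0 = -4 + 0 = -4)
27*T(37) = 27*(-4) = -108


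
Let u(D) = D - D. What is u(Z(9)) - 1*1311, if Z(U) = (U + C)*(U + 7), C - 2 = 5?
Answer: -1311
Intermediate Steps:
C = 7 (C = 2 + 5 = 7)
Z(U) = (7 + U)**2 (Z(U) = (U + 7)*(U + 7) = (7 + U)*(7 + U) = (7 + U)**2)
u(D) = 0
u(Z(9)) - 1*1311 = 0 - 1*1311 = 0 - 1311 = -1311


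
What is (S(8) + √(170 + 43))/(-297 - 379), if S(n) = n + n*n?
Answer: -18/169 - √213/676 ≈ -0.12810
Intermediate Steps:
S(n) = n + n²
(S(8) + √(170 + 43))/(-297 - 379) = (8*(1 + 8) + √(170 + 43))/(-297 - 379) = (8*9 + √213)/(-676) = (72 + √213)*(-1/676) = -18/169 - √213/676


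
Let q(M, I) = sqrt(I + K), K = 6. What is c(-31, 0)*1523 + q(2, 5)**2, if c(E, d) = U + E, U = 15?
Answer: -24357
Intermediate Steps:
q(M, I) = sqrt(6 + I) (q(M, I) = sqrt(I + 6) = sqrt(6 + I))
c(E, d) = 15 + E
c(-31, 0)*1523 + q(2, 5)**2 = (15 - 31)*1523 + (sqrt(6 + 5))**2 = -16*1523 + (sqrt(11))**2 = -24368 + 11 = -24357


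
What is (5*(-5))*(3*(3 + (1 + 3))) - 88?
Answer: -613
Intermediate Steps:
(5*(-5))*(3*(3 + (1 + 3))) - 88 = -75*(3 + 4) - 88 = -75*7 - 88 = -25*21 - 88 = -525 - 88 = -613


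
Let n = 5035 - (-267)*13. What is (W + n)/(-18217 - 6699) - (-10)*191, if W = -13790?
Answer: 11898711/6229 ≈ 1910.2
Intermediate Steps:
n = 8506 (n = 5035 - 1*(-3471) = 5035 + 3471 = 8506)
(W + n)/(-18217 - 6699) - (-10)*191 = (-13790 + 8506)/(-18217 - 6699) - (-10)*191 = -5284/(-24916) - 1*(-1910) = -5284*(-1/24916) + 1910 = 1321/6229 + 1910 = 11898711/6229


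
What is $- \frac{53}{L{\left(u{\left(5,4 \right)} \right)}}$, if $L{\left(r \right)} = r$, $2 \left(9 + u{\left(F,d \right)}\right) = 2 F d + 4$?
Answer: $- \frac{53}{13} \approx -4.0769$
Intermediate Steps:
$u{\left(F,d \right)} = -7 + F d$ ($u{\left(F,d \right)} = -9 + \frac{2 F d + 4}{2} = -9 + \frac{4 + 2 F d}{2} = -9 + \left(2 + F d\right) = -7 + F d$)
$- \frac{53}{L{\left(u{\left(5,4 \right)} \right)}} = - \frac{53}{-7 + 5 \cdot 4} = - \frac{53}{-7 + 20} = - \frac{53}{13}$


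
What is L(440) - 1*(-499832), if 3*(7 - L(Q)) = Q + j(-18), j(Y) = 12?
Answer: 1499065/3 ≈ 4.9969e+5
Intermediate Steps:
L(Q) = 3 - Q/3 (L(Q) = 7 - (Q + 12)/3 = 7 - (12 + Q)/3 = 7 + (-4 - Q/3) = 3 - Q/3)
L(440) - 1*(-499832) = (3 - ⅓*440) - 1*(-499832) = (3 - 440/3) + 499832 = -431/3 + 499832 = 1499065/3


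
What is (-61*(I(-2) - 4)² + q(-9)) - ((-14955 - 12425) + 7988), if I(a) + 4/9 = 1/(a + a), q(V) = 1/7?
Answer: 163729973/9072 ≈ 18048.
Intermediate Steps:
q(V) = ⅐
I(a) = -4/9 + 1/(2*a) (I(a) = -4/9 + 1/(a + a) = -4/9 + 1/(2*a))
(-61*(I(-2) - 4)² + q(-9)) - ((-14955 - 12425) + 7988) = (-61*((1/18)*(9 - 8*(-2))/(-2) - 4)² + ⅐) - ((-14955 - 12425) + 7988) = (-61*((1/18)*(-½)*(9 + 16) - 4)² + ⅐) - (-27380 + 7988) = (-61*((1/18)*(-½)*25 - 4)² + ⅐) - 1*(-19392) = (-61*(-25/36 - 4)² + ⅐) + 19392 = (-61*(-169/36)² + ⅐) + 19392 = (-61*28561/1296 + ⅐) + 19392 = (-1742221/1296 + ⅐) + 19392 = -12194251/9072 + 19392 = 163729973/9072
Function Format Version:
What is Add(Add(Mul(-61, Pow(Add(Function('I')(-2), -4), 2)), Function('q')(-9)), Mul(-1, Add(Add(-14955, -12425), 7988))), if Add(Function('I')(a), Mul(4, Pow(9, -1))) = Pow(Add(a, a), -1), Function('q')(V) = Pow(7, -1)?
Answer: Rational(163729973, 9072) ≈ 18048.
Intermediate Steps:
Function('q')(V) = Rational(1, 7)
Function('I')(a) = Add(Rational(-4, 9), Mul(Rational(1, 2), Pow(a, -1))) (Function('I')(a) = Add(Rational(-4, 9), Pow(Add(a, a), -1)) = Add(Rational(-4, 9), Pow(Mul(2, a), -1)) = Add(Rational(-4, 9), Mul(Rational(1, 2), Pow(a, -1))))
Add(Add(Mul(-61, Pow(Add(Function('I')(-2), -4), 2)), Function('q')(-9)), Mul(-1, Add(Add(-14955, -12425), 7988))) = Add(Add(Mul(-61, Pow(Add(Mul(Rational(1, 18), Pow(-2, -1), Add(9, Mul(-8, -2))), -4), 2)), Rational(1, 7)), Mul(-1, Add(Add(-14955, -12425), 7988))) = Add(Add(Mul(-61, Pow(Add(Mul(Rational(1, 18), Rational(-1, 2), Add(9, 16)), -4), 2)), Rational(1, 7)), Mul(-1, Add(-27380, 7988))) = Add(Add(Mul(-61, Pow(Add(Mul(Rational(1, 18), Rational(-1, 2), 25), -4), 2)), Rational(1, 7)), Mul(-1, -19392)) = Add(Add(Mul(-61, Pow(Add(Rational(-25, 36), -4), 2)), Rational(1, 7)), 19392) = Add(Add(Mul(-61, Pow(Rational(-169, 36), 2)), Rational(1, 7)), 19392) = Add(Add(Mul(-61, Rational(28561, 1296)), Rational(1, 7)), 19392) = Add(Add(Rational(-1742221, 1296), Rational(1, 7)), 19392) = Add(Rational(-12194251, 9072), 19392) = Rational(163729973, 9072)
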